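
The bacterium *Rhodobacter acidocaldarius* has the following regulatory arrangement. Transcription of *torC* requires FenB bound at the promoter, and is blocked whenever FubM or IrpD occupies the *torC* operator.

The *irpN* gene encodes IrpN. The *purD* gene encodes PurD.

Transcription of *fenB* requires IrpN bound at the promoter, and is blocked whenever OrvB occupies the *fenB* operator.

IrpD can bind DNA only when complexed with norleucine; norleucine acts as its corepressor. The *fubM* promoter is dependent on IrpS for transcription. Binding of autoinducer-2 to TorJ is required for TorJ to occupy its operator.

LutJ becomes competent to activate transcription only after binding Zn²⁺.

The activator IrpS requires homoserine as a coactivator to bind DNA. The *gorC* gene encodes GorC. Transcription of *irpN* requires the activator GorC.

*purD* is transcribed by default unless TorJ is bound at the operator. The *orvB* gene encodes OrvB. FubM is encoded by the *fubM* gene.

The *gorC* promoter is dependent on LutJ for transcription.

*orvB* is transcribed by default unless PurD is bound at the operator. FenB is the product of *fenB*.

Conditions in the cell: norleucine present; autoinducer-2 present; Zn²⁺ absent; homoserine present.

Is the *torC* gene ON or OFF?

Homoserine is present, so IrpS is active.
No repressor is bound and IrpS is active, so *fubM* is transcribed.
So FubM is produced and active.
Zn²⁺ is absent, so LutJ is inactive.
Required activator LutJ is absent, so *gorC* is not transcribed.
So GorC is not produced.
Required activator GorC is absent, so *irpN* is not transcribed.
So IrpN is not produced.
Autoinducer-2 is present, so TorJ is active.
With repressor TorJ bound, *purD* is not transcribed.
So PurD is not produced.
With no repressor bound, *orvB* is transcribed.
So OrvB is produced and active.
With repressor OrvB bound, *fenB* is not transcribed.
So FenB is not produced.
Norleucine is present, so IrpD is active.
With repressor FubM bound, *torC* is not transcribed.

OFF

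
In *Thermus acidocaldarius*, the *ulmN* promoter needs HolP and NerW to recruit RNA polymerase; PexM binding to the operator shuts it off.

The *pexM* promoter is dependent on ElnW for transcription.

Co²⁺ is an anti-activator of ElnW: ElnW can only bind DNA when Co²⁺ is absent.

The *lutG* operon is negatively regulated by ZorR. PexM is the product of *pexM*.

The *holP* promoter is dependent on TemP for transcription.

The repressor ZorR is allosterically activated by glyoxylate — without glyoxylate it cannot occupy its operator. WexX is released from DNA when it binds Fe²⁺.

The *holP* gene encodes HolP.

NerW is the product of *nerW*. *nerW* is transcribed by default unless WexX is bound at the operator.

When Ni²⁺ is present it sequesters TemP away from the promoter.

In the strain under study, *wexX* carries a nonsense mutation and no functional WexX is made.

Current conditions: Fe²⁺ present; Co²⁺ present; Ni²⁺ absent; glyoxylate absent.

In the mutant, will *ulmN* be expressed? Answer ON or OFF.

Ni²⁺ is absent, so TemP is active.
No repressor is bound and TemP is active, so *holP* is transcribed.
So HolP is produced and active.
Co²⁺ is present, so ElnW is inactive.
Required activator ElnW is absent, so *pexM* is not transcribed.
So PexM is not produced.
WexX is non-functional in this strain, so it has no effect.
With no repressor bound, *nerW* is transcribed.
So NerW is produced and active.
No repressor is bound and HolP and NerW are active, so *ulmN* is transcribed.

ON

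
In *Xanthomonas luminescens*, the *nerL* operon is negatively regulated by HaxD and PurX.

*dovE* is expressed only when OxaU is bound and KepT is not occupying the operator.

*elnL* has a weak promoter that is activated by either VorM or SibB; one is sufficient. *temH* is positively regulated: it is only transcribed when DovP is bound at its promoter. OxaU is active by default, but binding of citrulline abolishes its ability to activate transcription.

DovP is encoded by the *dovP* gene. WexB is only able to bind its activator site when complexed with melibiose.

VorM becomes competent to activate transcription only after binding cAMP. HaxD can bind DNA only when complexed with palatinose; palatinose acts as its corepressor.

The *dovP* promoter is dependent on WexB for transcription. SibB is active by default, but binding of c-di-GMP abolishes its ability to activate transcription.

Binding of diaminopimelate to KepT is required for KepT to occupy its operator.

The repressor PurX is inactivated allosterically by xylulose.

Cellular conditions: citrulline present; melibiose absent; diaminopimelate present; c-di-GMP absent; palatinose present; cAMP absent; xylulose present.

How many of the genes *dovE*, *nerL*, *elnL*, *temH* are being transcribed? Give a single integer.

1

Diaminopimelate is present, so KepT is active.
Citrulline is present, so OxaU is inactive.
With repressor KepT bound, *dovE* is not transcribed.
→ *dovE* is OFF.
Palatinose is present, so HaxD is active.
Xylulose is present, so PurX is inactive.
With repressor HaxD bound, *nerL* is not transcribed.
→ *nerL* is OFF.
cAMP is absent, so VorM is inactive.
c-di-GMP is absent, so SibB is active.
Activator SibB is present, so *elnL* is transcribed.
→ *elnL* is ON.
Melibiose is absent, so WexB is inactive.
Required activator WexB is absent, so *dovP* is not transcribed.
So DovP is not produced.
Required activator DovP is absent, so *temH* is not transcribed.
→ *temH* is OFF.
1 of the 4 genes is transcribed.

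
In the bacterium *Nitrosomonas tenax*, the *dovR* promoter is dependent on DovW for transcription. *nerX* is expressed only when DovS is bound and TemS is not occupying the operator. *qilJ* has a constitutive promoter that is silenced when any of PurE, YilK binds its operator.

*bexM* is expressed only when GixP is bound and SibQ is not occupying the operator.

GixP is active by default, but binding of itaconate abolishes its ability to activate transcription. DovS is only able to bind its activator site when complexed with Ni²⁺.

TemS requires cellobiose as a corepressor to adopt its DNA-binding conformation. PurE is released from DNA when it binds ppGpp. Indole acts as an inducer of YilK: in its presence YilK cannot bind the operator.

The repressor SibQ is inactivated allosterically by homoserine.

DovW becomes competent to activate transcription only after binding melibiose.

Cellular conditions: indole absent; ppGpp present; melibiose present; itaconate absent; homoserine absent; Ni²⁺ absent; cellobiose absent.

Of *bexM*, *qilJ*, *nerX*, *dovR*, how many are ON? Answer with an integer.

1

Homoserine is absent, so SibQ is active.
Itaconate is absent, so GixP is active.
With repressor SibQ bound, *bexM* is not transcribed.
→ *bexM* is OFF.
ppGpp is present, so PurE is inactive.
Indole is absent, so YilK is active.
With repressor YilK bound, *qilJ* is not transcribed.
→ *qilJ* is OFF.
Cellobiose is absent, so TemS is inactive.
Ni²⁺ is absent, so DovS is inactive.
Required activator DovS is absent, so *nerX* is not transcribed.
→ *nerX* is OFF.
Melibiose is present, so DovW is active.
No repressor is bound and DovW is active, so *dovR* is transcribed.
→ *dovR* is ON.
1 of the 4 genes is transcribed.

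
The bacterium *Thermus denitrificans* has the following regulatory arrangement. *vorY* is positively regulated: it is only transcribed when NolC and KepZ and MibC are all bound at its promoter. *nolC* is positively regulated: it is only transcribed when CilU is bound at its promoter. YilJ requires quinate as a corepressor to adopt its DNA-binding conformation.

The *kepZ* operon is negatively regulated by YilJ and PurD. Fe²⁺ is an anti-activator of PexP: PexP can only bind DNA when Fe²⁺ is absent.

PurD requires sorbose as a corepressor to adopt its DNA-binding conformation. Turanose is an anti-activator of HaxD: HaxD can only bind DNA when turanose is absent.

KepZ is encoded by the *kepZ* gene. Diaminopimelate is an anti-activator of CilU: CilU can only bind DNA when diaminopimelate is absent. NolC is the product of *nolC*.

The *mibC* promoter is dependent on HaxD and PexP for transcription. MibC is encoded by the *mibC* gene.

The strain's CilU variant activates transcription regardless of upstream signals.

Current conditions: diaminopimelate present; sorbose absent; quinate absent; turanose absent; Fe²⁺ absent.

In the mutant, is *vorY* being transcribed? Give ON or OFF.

ON

CilU is constitutively active in this strain.
No repressor is bound and CilU is active, so *nolC* is transcribed.
So NolC is produced and active.
Quinate is absent, so YilJ is inactive.
Sorbose is absent, so PurD is inactive.
With no repressor bound, *kepZ* is transcribed.
So KepZ is produced and active.
Turanose is absent, so HaxD is active.
Fe²⁺ is absent, so PexP is active.
No repressor is bound and HaxD and PexP are active, so *mibC* is transcribed.
So MibC is produced and active.
No repressor is bound and NolC and KepZ and MibC are active, so *vorY* is transcribed.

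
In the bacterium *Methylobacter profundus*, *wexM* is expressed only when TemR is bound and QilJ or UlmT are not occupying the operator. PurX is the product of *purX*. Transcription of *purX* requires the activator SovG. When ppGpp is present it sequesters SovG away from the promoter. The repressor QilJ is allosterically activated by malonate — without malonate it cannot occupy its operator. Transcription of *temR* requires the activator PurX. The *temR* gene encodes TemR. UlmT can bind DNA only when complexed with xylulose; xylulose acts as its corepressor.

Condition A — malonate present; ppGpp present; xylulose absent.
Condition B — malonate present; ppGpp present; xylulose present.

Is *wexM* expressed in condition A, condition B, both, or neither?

neither

Condition A:
Malonate is present, so QilJ is active.
ppGpp is present, so SovG is inactive.
Required activator SovG is absent, so *purX* is not transcribed.
So PurX is not produced.
Required activator PurX is absent, so *temR* is not transcribed.
So TemR is not produced.
Xylulose is absent, so UlmT is inactive.
With repressor QilJ bound, *wexM* is not transcribed.
→ *wexM* is OFF in A.
Condition B:
Malonate is present, so QilJ is active.
ppGpp is present, so SovG is inactive.
Required activator SovG is absent, so *purX* is not transcribed.
So PurX is not produced.
Required activator PurX is absent, so *temR* is not transcribed.
So TemR is not produced.
Xylulose is present, so UlmT is active.
With repressor QilJ bound, *wexM* is not transcribed.
→ *wexM* is OFF in B.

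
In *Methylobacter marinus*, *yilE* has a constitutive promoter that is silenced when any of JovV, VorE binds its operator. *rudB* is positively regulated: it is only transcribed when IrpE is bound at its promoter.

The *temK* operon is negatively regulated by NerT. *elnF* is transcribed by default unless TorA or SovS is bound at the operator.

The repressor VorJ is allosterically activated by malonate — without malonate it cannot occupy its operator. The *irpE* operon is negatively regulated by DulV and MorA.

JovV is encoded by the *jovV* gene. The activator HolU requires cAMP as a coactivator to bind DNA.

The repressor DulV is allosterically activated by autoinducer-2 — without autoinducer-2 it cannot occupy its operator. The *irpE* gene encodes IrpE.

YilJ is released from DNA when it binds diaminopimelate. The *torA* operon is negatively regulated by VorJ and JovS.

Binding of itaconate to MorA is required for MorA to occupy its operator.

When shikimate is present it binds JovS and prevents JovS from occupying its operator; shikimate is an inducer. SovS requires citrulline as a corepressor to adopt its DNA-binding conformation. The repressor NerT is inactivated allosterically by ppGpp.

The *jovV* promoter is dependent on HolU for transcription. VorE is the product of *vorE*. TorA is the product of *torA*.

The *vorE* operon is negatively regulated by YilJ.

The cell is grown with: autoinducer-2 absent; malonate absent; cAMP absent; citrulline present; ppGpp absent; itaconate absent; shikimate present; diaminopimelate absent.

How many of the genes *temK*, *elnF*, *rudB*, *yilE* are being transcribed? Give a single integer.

2

ppGpp is absent, so NerT is active.
With repressor NerT bound, *temK* is not transcribed.
→ *temK* is OFF.
Malonate is absent, so VorJ is inactive.
Shikimate is present, so JovS is inactive.
With no repressor bound, *torA* is transcribed.
So TorA is produced and active.
Citrulline is present, so SovS is active.
With repressor TorA bound, *elnF* is not transcribed.
→ *elnF* is OFF.
Autoinducer-2 is absent, so DulV is inactive.
Itaconate is absent, so MorA is inactive.
With no repressor bound, *irpE* is transcribed.
So IrpE is produced and active.
No repressor is bound and IrpE is active, so *rudB* is transcribed.
→ *rudB* is ON.
cAMP is absent, so HolU is inactive.
Required activator HolU is absent, so *jovV* is not transcribed.
So JovV is not produced.
Diaminopimelate is absent, so YilJ is active.
With repressor YilJ bound, *vorE* is not transcribed.
So VorE is not produced.
With no repressor bound, *yilE* is transcribed.
→ *yilE* is ON.
2 of the 4 genes are transcribed.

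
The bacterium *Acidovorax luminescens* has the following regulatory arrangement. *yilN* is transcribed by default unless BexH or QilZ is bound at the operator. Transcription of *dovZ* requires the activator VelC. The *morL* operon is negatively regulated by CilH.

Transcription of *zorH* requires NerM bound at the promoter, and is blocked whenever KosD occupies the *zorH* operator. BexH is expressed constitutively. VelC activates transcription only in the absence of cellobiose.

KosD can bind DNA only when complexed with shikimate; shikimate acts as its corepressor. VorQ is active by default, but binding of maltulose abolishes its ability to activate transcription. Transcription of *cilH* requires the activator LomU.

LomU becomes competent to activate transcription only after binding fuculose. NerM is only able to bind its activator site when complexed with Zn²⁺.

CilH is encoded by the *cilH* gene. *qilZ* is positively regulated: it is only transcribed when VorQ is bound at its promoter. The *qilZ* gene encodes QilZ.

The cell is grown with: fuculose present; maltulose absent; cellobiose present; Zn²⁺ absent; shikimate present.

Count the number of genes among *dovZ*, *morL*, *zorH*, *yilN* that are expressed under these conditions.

0

Cellobiose is present, so VelC is inactive.
Required activator VelC is absent, so *dovZ* is not transcribed.
→ *dovZ* is OFF.
Fuculose is present, so LomU is active.
No repressor is bound and LomU is active, so *cilH* is transcribed.
So CilH is produced and active.
With repressor CilH bound, *morL* is not transcribed.
→ *morL* is OFF.
Shikimate is present, so KosD is active.
Zn²⁺ is absent, so NerM is inactive.
With repressor KosD bound, *zorH* is not transcribed.
→ *zorH* is OFF.
BexH is produced constitutively and is active.
Maltulose is absent, so VorQ is active.
No repressor is bound and VorQ is active, so *qilZ* is transcribed.
So QilZ is produced and active.
With repressor BexH bound, *yilN* is not transcribed.
→ *yilN* is OFF.
0 of the 4 genes are transcribed.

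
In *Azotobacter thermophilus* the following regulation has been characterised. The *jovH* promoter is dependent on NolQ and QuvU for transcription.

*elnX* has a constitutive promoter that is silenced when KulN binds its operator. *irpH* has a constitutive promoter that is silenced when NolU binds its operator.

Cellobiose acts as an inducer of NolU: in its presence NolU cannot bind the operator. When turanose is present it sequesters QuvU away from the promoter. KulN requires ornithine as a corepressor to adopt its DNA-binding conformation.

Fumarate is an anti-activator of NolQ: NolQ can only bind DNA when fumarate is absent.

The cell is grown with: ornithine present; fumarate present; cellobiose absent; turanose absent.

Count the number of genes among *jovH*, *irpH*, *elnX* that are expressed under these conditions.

Fumarate is present, so NolQ is inactive.
Turanose is absent, so QuvU is active.
Required activator NolQ is absent, so *jovH* is not transcribed.
→ *jovH* is OFF.
Cellobiose is absent, so NolU is active.
With repressor NolU bound, *irpH* is not transcribed.
→ *irpH* is OFF.
Ornithine is present, so KulN is active.
With repressor KulN bound, *elnX* is not transcribed.
→ *elnX* is OFF.
0 of the 3 genes are transcribed.

0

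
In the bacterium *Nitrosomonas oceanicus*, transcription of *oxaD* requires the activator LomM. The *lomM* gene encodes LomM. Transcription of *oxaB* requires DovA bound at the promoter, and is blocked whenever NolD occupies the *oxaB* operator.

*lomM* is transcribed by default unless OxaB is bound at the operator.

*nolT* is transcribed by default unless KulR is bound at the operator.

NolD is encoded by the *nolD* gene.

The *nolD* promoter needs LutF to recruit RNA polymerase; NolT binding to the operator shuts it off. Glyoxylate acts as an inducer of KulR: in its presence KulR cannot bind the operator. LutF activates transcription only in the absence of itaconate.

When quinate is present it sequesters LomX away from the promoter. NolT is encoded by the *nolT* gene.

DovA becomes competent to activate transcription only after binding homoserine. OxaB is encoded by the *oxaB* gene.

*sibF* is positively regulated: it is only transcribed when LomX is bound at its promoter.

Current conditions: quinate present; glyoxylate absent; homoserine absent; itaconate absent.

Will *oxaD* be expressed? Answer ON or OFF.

ON

Glyoxylate is absent, so KulR is active.
With repressor KulR bound, *nolT* is not transcribed.
So NolT is not produced.
Itaconate is absent, so LutF is active.
No repressor is bound and LutF is active, so *nolD* is transcribed.
So NolD is produced and active.
Homoserine is absent, so DovA is inactive.
With repressor NolD bound, *oxaB* is not transcribed.
So OxaB is not produced.
With no repressor bound, *lomM* is transcribed.
So LomM is produced and active.
No repressor is bound and LomM is active, so *oxaD* is transcribed.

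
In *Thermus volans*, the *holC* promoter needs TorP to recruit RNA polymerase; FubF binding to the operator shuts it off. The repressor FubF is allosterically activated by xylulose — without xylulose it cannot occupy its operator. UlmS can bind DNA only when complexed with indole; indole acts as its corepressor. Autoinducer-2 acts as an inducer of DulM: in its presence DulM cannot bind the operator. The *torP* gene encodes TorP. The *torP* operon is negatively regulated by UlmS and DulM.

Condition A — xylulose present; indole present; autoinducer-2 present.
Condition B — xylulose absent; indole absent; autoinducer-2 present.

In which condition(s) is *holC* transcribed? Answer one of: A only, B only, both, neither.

B only

Condition A:
Xylulose is present, so FubF is active.
Indole is present, so UlmS is active.
Autoinducer-2 is present, so DulM is inactive.
With repressor UlmS bound, *torP* is not transcribed.
So TorP is not produced.
With repressor FubF bound, *holC* is not transcribed.
→ *holC* is OFF in A.
Condition B:
Xylulose is absent, so FubF is inactive.
Indole is absent, so UlmS is inactive.
Autoinducer-2 is present, so DulM is inactive.
With no repressor bound, *torP* is transcribed.
So TorP is produced and active.
No repressor is bound and TorP is active, so *holC* is transcribed.
→ *holC* is ON in B.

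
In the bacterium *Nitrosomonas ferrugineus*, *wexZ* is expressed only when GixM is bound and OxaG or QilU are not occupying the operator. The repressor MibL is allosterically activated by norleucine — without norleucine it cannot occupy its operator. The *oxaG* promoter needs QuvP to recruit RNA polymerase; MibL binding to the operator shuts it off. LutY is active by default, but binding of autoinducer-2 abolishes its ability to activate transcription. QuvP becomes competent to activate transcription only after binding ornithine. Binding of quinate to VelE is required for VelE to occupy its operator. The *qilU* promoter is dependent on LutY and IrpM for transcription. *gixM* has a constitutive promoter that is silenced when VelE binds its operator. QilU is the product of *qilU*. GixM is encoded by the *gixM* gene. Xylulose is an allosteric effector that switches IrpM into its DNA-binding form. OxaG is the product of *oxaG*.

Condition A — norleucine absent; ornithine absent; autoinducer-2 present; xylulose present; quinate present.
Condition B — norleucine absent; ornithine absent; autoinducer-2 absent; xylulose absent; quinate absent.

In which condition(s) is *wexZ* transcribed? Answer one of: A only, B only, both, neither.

Condition A:
Norleucine is absent, so MibL is inactive.
Ornithine is absent, so QuvP is inactive.
Required activator QuvP is absent, so *oxaG* is not transcribed.
So OxaG is not produced.
Autoinducer-2 is present, so LutY is inactive.
Xylulose is present, so IrpM is active.
Required activator LutY is absent, so *qilU* is not transcribed.
So QilU is not produced.
Quinate is present, so VelE is active.
With repressor VelE bound, *gixM* is not transcribed.
So GixM is not produced.
Required activator GixM is absent, so *wexZ* is not transcribed.
→ *wexZ* is OFF in A.
Condition B:
Norleucine is absent, so MibL is inactive.
Ornithine is absent, so QuvP is inactive.
Required activator QuvP is absent, so *oxaG* is not transcribed.
So OxaG is not produced.
Autoinducer-2 is absent, so LutY is active.
Xylulose is absent, so IrpM is inactive.
Required activator IrpM is absent, so *qilU* is not transcribed.
So QilU is not produced.
Quinate is absent, so VelE is inactive.
With no repressor bound, *gixM* is transcribed.
So GixM is produced and active.
No repressor is bound and GixM is active, so *wexZ* is transcribed.
→ *wexZ* is ON in B.

B only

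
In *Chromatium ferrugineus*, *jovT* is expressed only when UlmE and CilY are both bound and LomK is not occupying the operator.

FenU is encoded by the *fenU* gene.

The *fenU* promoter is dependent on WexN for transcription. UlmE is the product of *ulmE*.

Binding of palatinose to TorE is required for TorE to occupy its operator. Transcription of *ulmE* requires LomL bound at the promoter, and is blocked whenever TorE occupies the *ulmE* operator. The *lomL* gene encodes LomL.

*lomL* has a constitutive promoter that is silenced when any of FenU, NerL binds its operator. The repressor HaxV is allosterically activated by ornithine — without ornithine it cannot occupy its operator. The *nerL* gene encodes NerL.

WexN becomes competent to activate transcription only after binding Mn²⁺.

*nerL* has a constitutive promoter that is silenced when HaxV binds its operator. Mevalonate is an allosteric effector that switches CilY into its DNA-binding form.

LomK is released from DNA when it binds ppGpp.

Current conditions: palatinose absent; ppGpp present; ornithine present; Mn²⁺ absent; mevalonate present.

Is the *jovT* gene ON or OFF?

Palatinose is absent, so TorE is inactive.
Mn²⁺ is absent, so WexN is inactive.
Required activator WexN is absent, so *fenU* is not transcribed.
So FenU is not produced.
Ornithine is present, so HaxV is active.
With repressor HaxV bound, *nerL* is not transcribed.
So NerL is not produced.
With no repressor bound, *lomL* is transcribed.
So LomL is produced and active.
No repressor is bound and LomL is active, so *ulmE* is transcribed.
So UlmE is produced and active.
ppGpp is present, so LomK is inactive.
Mevalonate is present, so CilY is active.
No repressor is bound and UlmE and CilY are active, so *jovT* is transcribed.

ON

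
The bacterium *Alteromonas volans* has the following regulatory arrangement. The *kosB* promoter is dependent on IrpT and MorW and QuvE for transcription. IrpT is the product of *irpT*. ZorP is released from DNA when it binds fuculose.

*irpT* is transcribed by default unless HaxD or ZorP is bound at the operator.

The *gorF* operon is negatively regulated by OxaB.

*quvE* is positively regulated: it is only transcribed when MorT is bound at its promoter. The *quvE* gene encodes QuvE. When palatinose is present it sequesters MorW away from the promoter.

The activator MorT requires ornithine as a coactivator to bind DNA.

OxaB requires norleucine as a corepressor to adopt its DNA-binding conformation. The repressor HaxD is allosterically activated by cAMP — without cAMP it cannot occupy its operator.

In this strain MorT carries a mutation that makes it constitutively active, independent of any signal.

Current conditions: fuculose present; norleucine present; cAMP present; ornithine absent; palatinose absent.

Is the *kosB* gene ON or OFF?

cAMP is present, so HaxD is active.
Fuculose is present, so ZorP is inactive.
With repressor HaxD bound, *irpT* is not transcribed.
So IrpT is not produced.
Palatinose is absent, so MorW is active.
MorT is constitutively active in this strain.
No repressor is bound and MorT is active, so *quvE* is transcribed.
So QuvE is produced and active.
Required activator IrpT is absent, so *kosB* is not transcribed.

OFF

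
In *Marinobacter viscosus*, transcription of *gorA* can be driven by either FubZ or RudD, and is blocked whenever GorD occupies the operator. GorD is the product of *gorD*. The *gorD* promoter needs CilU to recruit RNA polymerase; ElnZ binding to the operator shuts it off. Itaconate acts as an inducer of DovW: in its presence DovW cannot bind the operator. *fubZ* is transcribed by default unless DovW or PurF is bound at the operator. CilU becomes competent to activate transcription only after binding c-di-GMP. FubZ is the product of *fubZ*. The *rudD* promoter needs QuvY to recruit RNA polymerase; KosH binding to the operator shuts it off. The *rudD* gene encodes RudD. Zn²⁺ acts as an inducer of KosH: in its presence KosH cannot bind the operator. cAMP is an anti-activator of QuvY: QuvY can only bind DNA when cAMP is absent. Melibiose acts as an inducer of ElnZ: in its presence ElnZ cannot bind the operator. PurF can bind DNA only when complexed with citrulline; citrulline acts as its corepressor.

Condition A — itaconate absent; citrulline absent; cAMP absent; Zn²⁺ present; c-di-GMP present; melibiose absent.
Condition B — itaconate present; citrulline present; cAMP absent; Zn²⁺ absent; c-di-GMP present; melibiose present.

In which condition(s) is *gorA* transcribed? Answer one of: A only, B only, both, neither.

Condition A:
Itaconate is absent, so DovW is active.
Citrulline is absent, so PurF is inactive.
With repressor DovW bound, *fubZ* is not transcribed.
So FubZ is not produced.
cAMP is absent, so QuvY is active.
Zn²⁺ is present, so KosH is inactive.
No repressor is bound and QuvY is active, so *rudD* is transcribed.
So RudD is produced and active.
c-di-GMP is present, so CilU is active.
Melibiose is absent, so ElnZ is active.
With repressor ElnZ bound, *gorD* is not transcribed.
So GorD is not produced.
Activator RudD is present, so *gorA* is transcribed.
→ *gorA* is ON in A.
Condition B:
Itaconate is present, so DovW is inactive.
Citrulline is present, so PurF is active.
With repressor PurF bound, *fubZ* is not transcribed.
So FubZ is not produced.
cAMP is absent, so QuvY is active.
Zn²⁺ is absent, so KosH is active.
With repressor KosH bound, *rudD* is not transcribed.
So RudD is not produced.
c-di-GMP is present, so CilU is active.
Melibiose is present, so ElnZ is inactive.
No repressor is bound and CilU is active, so *gorD* is transcribed.
So GorD is produced and active.
With repressor GorD bound, *gorA* is not transcribed.
→ *gorA* is OFF in B.

A only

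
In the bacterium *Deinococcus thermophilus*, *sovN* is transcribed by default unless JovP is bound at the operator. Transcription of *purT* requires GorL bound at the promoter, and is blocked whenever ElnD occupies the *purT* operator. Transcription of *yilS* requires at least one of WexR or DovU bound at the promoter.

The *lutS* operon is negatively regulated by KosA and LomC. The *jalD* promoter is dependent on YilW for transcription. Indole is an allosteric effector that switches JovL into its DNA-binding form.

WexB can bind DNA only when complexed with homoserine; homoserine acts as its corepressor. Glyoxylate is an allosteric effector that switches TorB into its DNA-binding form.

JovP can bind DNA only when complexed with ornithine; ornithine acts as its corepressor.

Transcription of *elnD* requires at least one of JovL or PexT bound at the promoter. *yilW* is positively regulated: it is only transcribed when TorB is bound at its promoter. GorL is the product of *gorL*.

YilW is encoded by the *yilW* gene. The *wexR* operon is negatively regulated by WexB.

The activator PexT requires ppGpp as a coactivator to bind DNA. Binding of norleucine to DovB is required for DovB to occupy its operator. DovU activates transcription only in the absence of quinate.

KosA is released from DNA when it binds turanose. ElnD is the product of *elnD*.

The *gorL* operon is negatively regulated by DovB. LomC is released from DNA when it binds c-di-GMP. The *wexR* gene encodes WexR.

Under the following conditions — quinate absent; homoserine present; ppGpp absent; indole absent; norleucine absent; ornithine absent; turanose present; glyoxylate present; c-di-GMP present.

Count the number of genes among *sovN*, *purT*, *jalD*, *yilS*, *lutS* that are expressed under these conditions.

5

Ornithine is absent, so JovP is inactive.
With no repressor bound, *sovN* is transcribed.
→ *sovN* is ON.
Norleucine is absent, so DovB is inactive.
With no repressor bound, *gorL* is transcribed.
So GorL is produced and active.
Indole is absent, so JovL is inactive.
ppGpp is absent, so PexT is inactive.
No activator is available at the *elnD* promoter, so *elnD* is not transcribed.
So ElnD is not produced.
No repressor is bound and GorL is active, so *purT* is transcribed.
→ *purT* is ON.
Glyoxylate is present, so TorB is active.
No repressor is bound and TorB is active, so *yilW* is transcribed.
So YilW is produced and active.
No repressor is bound and YilW is active, so *jalD* is transcribed.
→ *jalD* is ON.
Homoserine is present, so WexB is active.
With repressor WexB bound, *wexR* is not transcribed.
So WexR is not produced.
Quinate is absent, so DovU is active.
Activator DovU is present, so *yilS* is transcribed.
→ *yilS* is ON.
Turanose is present, so KosA is inactive.
c-di-GMP is present, so LomC is inactive.
With no repressor bound, *lutS* is transcribed.
→ *lutS* is ON.
5 of the 5 genes are transcribed.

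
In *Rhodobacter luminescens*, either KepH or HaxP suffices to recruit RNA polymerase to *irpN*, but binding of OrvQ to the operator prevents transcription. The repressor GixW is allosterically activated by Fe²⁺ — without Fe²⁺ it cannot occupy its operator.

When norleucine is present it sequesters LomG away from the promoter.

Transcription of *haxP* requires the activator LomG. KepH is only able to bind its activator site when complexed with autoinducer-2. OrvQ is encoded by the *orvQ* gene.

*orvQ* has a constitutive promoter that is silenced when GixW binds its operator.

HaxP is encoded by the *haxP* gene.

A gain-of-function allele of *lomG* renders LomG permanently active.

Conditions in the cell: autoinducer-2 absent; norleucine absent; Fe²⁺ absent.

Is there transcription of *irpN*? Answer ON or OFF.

OFF

Autoinducer-2 is absent, so KepH is inactive.
LomG is constitutively active in this strain.
No repressor is bound and LomG is active, so *haxP* is transcribed.
So HaxP is produced and active.
Fe²⁺ is absent, so GixW is inactive.
With no repressor bound, *orvQ* is transcribed.
So OrvQ is produced and active.
With repressor OrvQ bound, *irpN* is not transcribed.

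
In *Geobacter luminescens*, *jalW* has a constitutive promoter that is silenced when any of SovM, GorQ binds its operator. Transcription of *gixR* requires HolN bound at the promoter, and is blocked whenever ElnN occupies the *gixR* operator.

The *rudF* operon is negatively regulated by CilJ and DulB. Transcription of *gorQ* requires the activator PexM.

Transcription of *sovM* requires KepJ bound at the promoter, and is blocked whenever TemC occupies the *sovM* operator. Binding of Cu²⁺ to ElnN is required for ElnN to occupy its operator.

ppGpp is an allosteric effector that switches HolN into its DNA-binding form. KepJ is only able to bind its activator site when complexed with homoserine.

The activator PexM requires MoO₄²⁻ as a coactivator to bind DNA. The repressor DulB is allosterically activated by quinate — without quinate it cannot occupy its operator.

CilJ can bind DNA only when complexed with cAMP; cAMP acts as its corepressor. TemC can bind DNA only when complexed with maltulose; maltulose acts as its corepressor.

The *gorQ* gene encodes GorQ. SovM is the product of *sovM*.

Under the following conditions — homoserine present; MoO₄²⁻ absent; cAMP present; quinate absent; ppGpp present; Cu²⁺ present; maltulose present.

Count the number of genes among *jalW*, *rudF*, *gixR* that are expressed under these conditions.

1

Homoserine is present, so KepJ is active.
Maltulose is present, so TemC is active.
With repressor TemC bound, *sovM* is not transcribed.
So SovM is not produced.
MoO₄²⁻ is absent, so PexM is inactive.
Required activator PexM is absent, so *gorQ* is not transcribed.
So GorQ is not produced.
With no repressor bound, *jalW* is transcribed.
→ *jalW* is ON.
cAMP is present, so CilJ is active.
Quinate is absent, so DulB is inactive.
With repressor CilJ bound, *rudF* is not transcribed.
→ *rudF* is OFF.
Cu²⁺ is present, so ElnN is active.
ppGpp is present, so HolN is active.
With repressor ElnN bound, *gixR* is not transcribed.
→ *gixR* is OFF.
1 of the 3 genes is transcribed.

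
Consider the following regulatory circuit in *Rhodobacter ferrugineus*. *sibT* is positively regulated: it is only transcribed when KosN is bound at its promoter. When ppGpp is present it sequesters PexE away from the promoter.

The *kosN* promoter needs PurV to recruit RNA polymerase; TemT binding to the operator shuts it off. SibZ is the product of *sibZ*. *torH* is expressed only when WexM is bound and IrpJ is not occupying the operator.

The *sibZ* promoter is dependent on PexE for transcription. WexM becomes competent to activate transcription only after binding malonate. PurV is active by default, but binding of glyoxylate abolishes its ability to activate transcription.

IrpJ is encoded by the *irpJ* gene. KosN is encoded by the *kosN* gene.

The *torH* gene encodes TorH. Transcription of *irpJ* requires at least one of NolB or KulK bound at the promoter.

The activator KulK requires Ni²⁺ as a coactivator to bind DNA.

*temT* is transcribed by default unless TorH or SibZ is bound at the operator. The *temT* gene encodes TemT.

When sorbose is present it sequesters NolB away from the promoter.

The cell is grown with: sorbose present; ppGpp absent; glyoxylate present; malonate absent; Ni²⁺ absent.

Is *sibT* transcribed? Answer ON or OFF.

Sorbose is present, so NolB is inactive.
Ni²⁺ is absent, so KulK is inactive.
No activator is available at the *irpJ* promoter, so *irpJ* is not transcribed.
So IrpJ is not produced.
Malonate is absent, so WexM is inactive.
Required activator WexM is absent, so *torH* is not transcribed.
So TorH is not produced.
ppGpp is absent, so PexE is active.
No repressor is bound and PexE is active, so *sibZ* is transcribed.
So SibZ is produced and active.
With repressor SibZ bound, *temT* is not transcribed.
So TemT is not produced.
Glyoxylate is present, so PurV is inactive.
Required activator PurV is absent, so *kosN* is not transcribed.
So KosN is not produced.
Required activator KosN is absent, so *sibT* is not transcribed.

OFF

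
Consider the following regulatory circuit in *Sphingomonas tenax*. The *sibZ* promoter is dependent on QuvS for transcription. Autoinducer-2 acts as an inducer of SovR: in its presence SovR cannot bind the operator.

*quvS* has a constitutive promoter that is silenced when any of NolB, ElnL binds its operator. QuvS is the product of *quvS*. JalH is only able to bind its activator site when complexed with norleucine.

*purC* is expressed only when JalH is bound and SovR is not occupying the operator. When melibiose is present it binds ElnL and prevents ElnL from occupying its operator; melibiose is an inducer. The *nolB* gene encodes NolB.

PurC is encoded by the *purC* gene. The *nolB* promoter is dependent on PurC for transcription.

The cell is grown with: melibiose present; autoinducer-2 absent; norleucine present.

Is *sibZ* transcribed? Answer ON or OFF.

ON

Norleucine is present, so JalH is active.
Autoinducer-2 is absent, so SovR is active.
With repressor SovR bound, *purC* is not transcribed.
So PurC is not produced.
Required activator PurC is absent, so *nolB* is not transcribed.
So NolB is not produced.
Melibiose is present, so ElnL is inactive.
With no repressor bound, *quvS* is transcribed.
So QuvS is produced and active.
No repressor is bound and QuvS is active, so *sibZ* is transcribed.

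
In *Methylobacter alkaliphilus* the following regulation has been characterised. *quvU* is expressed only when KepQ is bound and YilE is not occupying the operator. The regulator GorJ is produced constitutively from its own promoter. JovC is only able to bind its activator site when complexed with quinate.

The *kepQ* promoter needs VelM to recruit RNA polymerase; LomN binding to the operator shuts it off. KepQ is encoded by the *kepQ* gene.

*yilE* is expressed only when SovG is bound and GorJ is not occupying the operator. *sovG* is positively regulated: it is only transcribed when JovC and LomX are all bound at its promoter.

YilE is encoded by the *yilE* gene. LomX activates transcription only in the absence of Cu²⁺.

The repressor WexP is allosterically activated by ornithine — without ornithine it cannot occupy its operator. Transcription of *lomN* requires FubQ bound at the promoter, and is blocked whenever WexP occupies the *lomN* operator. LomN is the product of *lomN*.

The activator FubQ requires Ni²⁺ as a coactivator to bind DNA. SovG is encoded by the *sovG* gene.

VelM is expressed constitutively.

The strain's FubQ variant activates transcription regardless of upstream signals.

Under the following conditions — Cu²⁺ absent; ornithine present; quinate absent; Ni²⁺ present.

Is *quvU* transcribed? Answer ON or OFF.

Quinate is absent, so JovC is inactive.
Cu²⁺ is absent, so LomX is active.
Required activator JovC is absent, so *sovG* is not transcribed.
So SovG is not produced.
GorJ is produced constitutively and is active.
With repressor GorJ bound, *yilE* is not transcribed.
So YilE is not produced.
Ornithine is present, so WexP is active.
FubQ is constitutively active in this strain.
With repressor WexP bound, *lomN* is not transcribed.
So LomN is not produced.
VelM is produced constitutively and is active.
No repressor is bound and VelM is active, so *kepQ* is transcribed.
So KepQ is produced and active.
No repressor is bound and KepQ is active, so *quvU* is transcribed.

ON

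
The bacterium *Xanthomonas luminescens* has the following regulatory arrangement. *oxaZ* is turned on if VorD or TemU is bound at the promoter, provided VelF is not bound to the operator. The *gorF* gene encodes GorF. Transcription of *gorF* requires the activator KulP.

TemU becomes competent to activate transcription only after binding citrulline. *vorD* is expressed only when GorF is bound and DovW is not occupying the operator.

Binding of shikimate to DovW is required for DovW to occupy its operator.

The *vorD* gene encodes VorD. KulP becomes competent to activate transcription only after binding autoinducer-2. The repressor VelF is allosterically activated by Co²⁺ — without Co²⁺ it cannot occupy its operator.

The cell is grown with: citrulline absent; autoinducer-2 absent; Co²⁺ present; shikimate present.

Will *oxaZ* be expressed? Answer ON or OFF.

Autoinducer-2 is absent, so KulP is inactive.
Required activator KulP is absent, so *gorF* is not transcribed.
So GorF is not produced.
Shikimate is present, so DovW is active.
With repressor DovW bound, *vorD* is not transcribed.
So VorD is not produced.
Co²⁺ is present, so VelF is active.
Citrulline is absent, so TemU is inactive.
With repressor VelF bound, *oxaZ* is not transcribed.

OFF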